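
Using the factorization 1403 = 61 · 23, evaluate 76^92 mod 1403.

469

Mod 61: 76 ≡ 15; by Fermat, exponent reduces to 92 mod 60 = 32; 15^32 ≡ 42 (mod 61).
Mod 23: 76 ≡ 7; by Fermat, exponent reduces to 92 mod 22 = 4; 7^4 ≡ 9 (mod 23).
Combine by CRT: x ≡ 42 (mod 61), x ≡ 9 (mod 23) ⇒ x ≡ 469 (mod 1403).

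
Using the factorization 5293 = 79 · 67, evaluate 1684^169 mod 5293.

4953

Mod 79: 1684 ≡ 25; by Fermat, exponent reduces to 169 mod 78 = 13; 25^13 ≡ 55 (mod 79).
Mod 67: 1684 ≡ 9; by Fermat, exponent reduces to 169 mod 66 = 37; 9^37 ≡ 62 (mod 67).
Combine by CRT: x ≡ 55 (mod 79), x ≡ 62 (mod 67) ⇒ x ≡ 4953 (mod 5293).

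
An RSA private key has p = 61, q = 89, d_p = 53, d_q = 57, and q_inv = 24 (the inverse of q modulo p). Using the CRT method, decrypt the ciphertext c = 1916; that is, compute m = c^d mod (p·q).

m₁ = c^(d_p) mod p: c ≡ 25 (mod 61), and 25^53 mod 61 = 56.
m₂ = c^(d_q) mod q: c ≡ 47 (mod 89), and 47^57 mod 89 = 10.
h = q_inv·(m₁ − m₂) mod p = 24·(56 − 10) mod 61 = 6.
m = m₂ + h·q = 10 + 6·89 = 544.

544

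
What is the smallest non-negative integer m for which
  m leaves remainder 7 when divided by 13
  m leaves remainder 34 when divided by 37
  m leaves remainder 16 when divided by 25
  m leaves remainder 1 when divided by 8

52241

From m ≡ 7 (mod 13) write m = 7 + 13t. Substituting into m ≡ 34 (mod 37) gives 13t ≡ 27 (mod 37), and since 13⁻¹ ≡ 20 (mod 37), t ≡ 22. Hence m ≡ 7 + 13·22 = 293 (mod 481).
From m ≡ 293 (mod 481) write m = 293 + 481t. Substituting into m ≡ 16 (mod 25) gives 481t ≡ 23 (mod 25), and since 6⁻¹ ≡ 21 (mod 25), t ≡ 8. Hence m ≡ 293 + 481·8 = 4141 (mod 12025).
From m ≡ 4141 (mod 12025) write m = 4141 + 12025t. Substituting into m ≡ 1 (mod 8) gives 12025t ≡ 4 (mod 8), and since 1⁻¹ ≡ 1 (mod 8), t ≡ 4. Hence m ≡ 4141 + 12025·4 = 52241 (mod 96200).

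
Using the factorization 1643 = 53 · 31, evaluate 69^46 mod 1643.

844

Mod 53: 69 ≡ 16; 16^46 ≡ 49 (mod 53).
Mod 31: 69 ≡ 7; by Fermat, exponent reduces to 46 mod 30 = 16; 7^16 ≡ 7 (mod 31).
Combine by CRT: x ≡ 49 (mod 53), x ≡ 7 (mod 31) ⇒ x ≡ 844 (mod 1643).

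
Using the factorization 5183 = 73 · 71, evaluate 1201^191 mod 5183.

743

Mod 73: 1201 ≡ 33; by Fermat, exponent reduces to 191 mod 72 = 47; 33^47 ≡ 13 (mod 73).
Mod 71: 1201 ≡ 65; by Fermat, exponent reduces to 191 mod 70 = 51; 65^51 ≡ 33 (mod 71).
Combine by CRT: x ≡ 13 (mod 73), x ≡ 33 (mod 71) ⇒ x ≡ 743 (mod 5183).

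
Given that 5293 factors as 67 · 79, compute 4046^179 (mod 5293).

5035

Mod 67: 4046 ≡ 26; by Fermat, exponent reduces to 179 mod 66 = 47; 26^47 ≡ 10 (mod 67).
Mod 79: 4046 ≡ 17; by Fermat, exponent reduces to 179 mod 78 = 23; 17^23 ≡ 58 (mod 79).
Combine by CRT: x ≡ 10 (mod 67), x ≡ 58 (mod 79) ⇒ x ≡ 5035 (mod 5293).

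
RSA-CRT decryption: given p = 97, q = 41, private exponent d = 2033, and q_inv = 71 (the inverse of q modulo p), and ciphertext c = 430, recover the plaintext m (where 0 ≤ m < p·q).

3644

d_p = d mod (p−1) = 2033 mod 96 = 17; d_q = d mod (q−1) = 33.
m₁ = c^(d_p) mod p: c ≡ 42 (mod 97), and 42^17 mod 97 = 55.
m₂ = c^(d_q) mod q: c ≡ 20 (mod 41), and 20^33 mod 41 = 36.
h = q_inv·(m₁ − m₂) mod p = 71·(55 − 36) mod 97 = 88.
m = m₂ + h·q = 36 + 88·41 = 3644.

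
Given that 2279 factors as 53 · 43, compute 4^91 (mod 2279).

1377

Mod 53: 4 ≡ 4; by Fermat, exponent reduces to 91 mod 52 = 39; 4^39 ≡ 52 (mod 53).
Mod 43: 4 ≡ 4; by Fermat, exponent reduces to 91 mod 42 = 7; 4^7 ≡ 1 (mod 43).
Combine by CRT: x ≡ 52 (mod 53), x ≡ 1 (mod 43) ⇒ x ≡ 1377 (mod 2279).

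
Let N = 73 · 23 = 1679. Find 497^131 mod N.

672

Mod 73: 497 ≡ 59; by Fermat, exponent reduces to 131 mod 72 = 59; 59^59 ≡ 15 (mod 73).
Mod 23: 497 ≡ 14; by Fermat, exponent reduces to 131 mod 22 = 21; 14^21 ≡ 5 (mod 23).
Combine by CRT: x ≡ 15 (mod 73), x ≡ 5 (mod 23) ⇒ x ≡ 672 (mod 1679).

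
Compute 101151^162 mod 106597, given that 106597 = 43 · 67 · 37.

99420

Mod 43: 101151 ≡ 15; by Fermat, exponent reduces to 162 mod 42 = 36; 15^36 ≡ 4 (mod 43).
Mod 67: 101151 ≡ 48; by Fermat, exponent reduces to 162 mod 66 = 30; 48^30 ≡ 59 (mod 67).
Mod 37: 101151 ≡ 30; by Fermat, exponent reduces to 162 mod 36 = 18; 30^18 ≡ 1 (mod 37).
Combine by CRT: x ≡ 4 (mod 43), x ≡ 59 (mod 67), x ≡ 1 (mod 37) ⇒ x ≡ 99420 (mod 106597).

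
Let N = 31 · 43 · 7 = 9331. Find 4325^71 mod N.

1287

Mod 31: 4325 ≡ 16; by Fermat, exponent reduces to 71 mod 30 = 11; 16^11 ≡ 16 (mod 31).
Mod 43: 4325 ≡ 25; by Fermat, exponent reduces to 71 mod 42 = 29; 25^29 ≡ 40 (mod 43).
Mod 7: 4325 ≡ 6; by Fermat, exponent reduces to 71 mod 6 = 5; 6^5 ≡ 6 (mod 7).
Combine by CRT: x ≡ 16 (mod 31), x ≡ 40 (mod 43), x ≡ 6 (mod 7) ⇒ x ≡ 1287 (mod 9331).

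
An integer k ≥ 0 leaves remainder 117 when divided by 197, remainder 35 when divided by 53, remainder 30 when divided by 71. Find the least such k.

From k ≡ 117 (mod 197) write k = 117 + 197t. Substituting into k ≡ 35 (mod 53) gives 197t ≡ 24 (mod 53), and since 38⁻¹ ≡ 7 (mod 53), t ≡ 9. Hence k ≡ 117 + 197·9 = 1890 (mod 10441).
From k ≡ 1890 (mod 10441) write k = 1890 + 10441t. Substituting into k ≡ 30 (mod 71) gives 10441t ≡ 57 (mod 71), and since 4⁻¹ ≡ 18 (mod 71), t ≡ 32. Hence k ≡ 1890 + 10441·32 = 336002 (mod 741311).

336002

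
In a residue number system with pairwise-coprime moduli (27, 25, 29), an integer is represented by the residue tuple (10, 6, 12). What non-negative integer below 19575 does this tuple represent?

The moduli are pairwise coprime; N = 27·25·29 = 19575.
N/27 = 725; 725 ≡ 23 (mod 27); 23·20 ≡ 1, so inverse 20.
N/25 = 783; 783 ≡ 8 (mod 25); 8·22 ≡ 1, so inverse 22.
N/29 = 675; 675 ≡ 8 (mod 29); 8·11 ≡ 1, so inverse 11.
x ≡ 10·725·20 + 6·783·22 + 12·675·11 = 337456.
337456 mod 19575 = 4681.

4681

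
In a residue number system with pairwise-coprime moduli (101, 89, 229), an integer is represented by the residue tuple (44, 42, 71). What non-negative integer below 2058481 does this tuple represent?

From x ≡ 44 (mod 101) write x = 44 + 101t. Substituting into x ≡ 42 (mod 89) gives 101t ≡ 87 (mod 89), and since 12⁻¹ ≡ 52 (mod 89), t ≡ 74. Hence x ≡ 44 + 101·74 = 7518 (mod 8989).
From x ≡ 7518 (mod 8989) write x = 7518 + 8989t. Substituting into x ≡ 71 (mod 229) gives 8989t ≡ 110 (mod 229), and since 58⁻¹ ≡ 154 (mod 229), t ≡ 223. Hence x ≡ 7518 + 8989·223 = 2012065 (mod 2058481).

2012065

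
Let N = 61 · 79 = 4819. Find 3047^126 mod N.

Mod 61: 3047 ≡ 58; by Fermat, exponent reduces to 126 mod 60 = 6; 58^6 ≡ 58 (mod 61).
Mod 79: 3047 ≡ 45; by Fermat, exponent reduces to 126 mod 78 = 48; 45^48 ≡ 46 (mod 79).
Combine by CRT: x ≡ 58 (mod 61), x ≡ 46 (mod 79) ⇒ x ≡ 1705 (mod 4819).

1705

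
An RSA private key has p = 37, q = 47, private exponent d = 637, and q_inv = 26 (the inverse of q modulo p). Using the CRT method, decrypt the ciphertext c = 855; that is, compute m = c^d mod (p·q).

178

d_p = d mod (p−1) = 637 mod 36 = 25; d_q = d mod (q−1) = 39.
m₁ = c^(d_p) mod p: c ≡ 4 (mod 37), and 4^25 mod 37 = 30.
m₂ = c^(d_q) mod q: c ≡ 9 (mod 47), and 9^39 mod 47 = 37.
h = q_inv·(m₁ − m₂) mod p = 26·(30 − 37) mod 37 = 3.
m = m₂ + h·q = 37 + 3·47 = 178.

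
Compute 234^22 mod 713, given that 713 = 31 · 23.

484

Mod 31: 234 ≡ 17; 17^22 ≡ 19 (mod 31).
Mod 23: 234 ≡ 4; since 22 | 22, by Fermat 4^22 ≡ 1 (mod 23).
Combine by CRT: x ≡ 19 (mod 31), x ≡ 1 (mod 23) ⇒ x ≡ 484 (mod 713).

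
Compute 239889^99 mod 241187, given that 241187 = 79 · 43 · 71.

203253

Mod 79: 239889 ≡ 45; by Fermat, exponent reduces to 99 mod 78 = 21; 45^21 ≡ 65 (mod 79).
Mod 43: 239889 ≡ 35; by Fermat, exponent reduces to 99 mod 42 = 15; 35^15 ≡ 35 (mod 43).
Mod 71: 239889 ≡ 51; by Fermat, exponent reduces to 99 mod 70 = 29; 51^29 ≡ 51 (mod 71).
Combine by CRT: x ≡ 65 (mod 79), x ≡ 35 (mod 43), x ≡ 51 (mod 71) ⇒ x ≡ 203253 (mod 241187).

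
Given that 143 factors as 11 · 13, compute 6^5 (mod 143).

54

Mod 11: 6 ≡ 6; 6^5 ≡ 10 (mod 11).
Mod 13: 6 ≡ 6; 6^5 ≡ 2 (mod 13).
Combine by CRT: x ≡ 10 (mod 11), x ≡ 2 (mod 13) ⇒ x ≡ 54 (mod 143).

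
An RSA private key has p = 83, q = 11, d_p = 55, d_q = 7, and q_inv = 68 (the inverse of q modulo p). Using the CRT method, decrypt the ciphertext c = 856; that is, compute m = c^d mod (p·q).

m₁ = c^(d_p) mod p: c ≡ 26 (mod 83), and 26^55 mod 83 = 44.
m₂ = c^(d_q) mod q: c ≡ 9 (mod 11), and 9^7 mod 11 = 4.
h = q_inv·(m₁ − m₂) mod p = 68·(44 − 4) mod 83 = 64.
m = m₂ + h·q = 4 + 64·11 = 708.

708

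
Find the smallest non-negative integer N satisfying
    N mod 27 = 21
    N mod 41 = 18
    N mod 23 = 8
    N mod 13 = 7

253767

From N ≡ 21 (mod 27) write N = 21 + 27t. Substituting into N ≡ 18 (mod 41) gives 27t ≡ 38 (mod 41), and since 27⁻¹ ≡ 38 (mod 41), t ≡ 9. Hence N ≡ 21 + 27·9 = 264 (mod 1107).
From N ≡ 264 (mod 1107) write N = 264 + 1107t. Substituting into N ≡ 8 (mod 23) gives 1107t ≡ 20 (mod 23), and since 3⁻¹ ≡ 8 (mod 23), t ≡ 22. Hence N ≡ 264 + 1107·22 = 24618 (mod 25461).
From N ≡ 24618 (mod 25461) write N = 24618 + 25461t. Substituting into N ≡ 7 (mod 13) gives 25461t ≡ 11 (mod 13), and since 7⁻¹ ≡ 2 (mod 13), t ≡ 9. Hence N ≡ 24618 + 25461·9 = 253767 (mod 330993).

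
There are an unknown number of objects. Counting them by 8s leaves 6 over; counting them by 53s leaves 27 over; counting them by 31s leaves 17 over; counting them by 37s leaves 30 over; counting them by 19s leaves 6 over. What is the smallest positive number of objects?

7362734

The moduli are pairwise coprime; M = 8·53·31·37·19 = 9240232.
M/8 = 1155029; 1155029 ≡ 5 (mod 8); 5·5 ≡ 1, so inverse 5.
M/53 = 174344; 174344 ≡ 27 (mod 53); 27·2 ≡ 1, so inverse 2.
M/31 = 298072; 298072 ≡ 7 (mod 31); 7·9 ≡ 1, so inverse 9.
M/37 = 249736; 249736 ≡ 23 (mod 37); 23·29 ≡ 1, so inverse 29.
M/19 = 486328; 486328 ≡ 4 (mod 19); 4·5 ≡ 1, so inverse 5.
N ≡ 6·1155029·5 + 27·174344·2 + 17·298072·9 + 30·249736·29 + 6·486328·5 = 321530622.
321530622 mod 9240232 = 7362734.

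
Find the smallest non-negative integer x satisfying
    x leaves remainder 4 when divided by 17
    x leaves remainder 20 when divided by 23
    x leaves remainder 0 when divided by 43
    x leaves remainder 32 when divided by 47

575641

Combine the congruences pairwise.
From x ≡ 4 (mod 17) write x = 4 + 17t. Substituting into x ≡ 20 (mod 23) gives 17t ≡ 16 (mod 23), and since 17⁻¹ ≡ 19 (mod 23), t ≡ 5. Hence x ≡ 4 + 17·5 = 89 (mod 391).
From x ≡ 89 (mod 391) write x = 89 + 391t. Substituting into x ≡ 0 (mod 43) gives 391t ≡ 40 (mod 43), and since 4⁻¹ ≡ 11 (mod 43), t ≡ 10. Hence x ≡ 89 + 391·10 = 3999 (mod 16813).
From x ≡ 3999 (mod 16813) write x = 3999 + 16813t. Substituting into x ≡ 32 (mod 47) gives 16813t ≡ 28 (mod 47), and since 34⁻¹ ≡ 18 (mod 47), t ≡ 34. Hence x ≡ 3999 + 16813·34 = 575641 (mod 790211).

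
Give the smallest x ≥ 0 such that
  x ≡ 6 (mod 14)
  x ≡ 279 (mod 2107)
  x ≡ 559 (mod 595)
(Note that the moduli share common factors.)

gcd(14, 2107) = 7 and 7 | (279 − 6), so the pair is consistent; merging gives x ≡ 2386 (mod 4214), where 4214 = lcm(14, 2107).
gcd(4214, 595) = 7 and 7 | (559 − 2386), so the pair is consistent; merging gives x ≡ 305794 (mod 358190), where 358190 = lcm(4214, 595).
The solution is unique modulo lcm(14, 2107, 595) = 358190.

305794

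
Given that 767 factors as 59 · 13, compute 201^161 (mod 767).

Mod 59: 201 ≡ 24; by Fermat, exponent reduces to 161 mod 58 = 45; 24^45 ≡ 10 (mod 59).
Mod 13: 201 ≡ 6; by Fermat, exponent reduces to 161 mod 12 = 5; 6^5 ≡ 2 (mod 13).
Combine by CRT: x ≡ 10 (mod 59), x ≡ 2 (mod 13) ⇒ x ≡ 600 (mod 767).

600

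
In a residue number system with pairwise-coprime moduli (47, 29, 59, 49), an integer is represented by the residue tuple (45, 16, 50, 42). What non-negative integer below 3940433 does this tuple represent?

1113616

From x ≡ 45 (mod 47) write x = 45 + 47t. Substituting into x ≡ 16 (mod 29) gives 47t ≡ 0 (mod 29), and since 18⁻¹ ≡ 21 (mod 29), t ≡ 0. Hence x ≡ 45 + 47·0 = 45 (mod 1363).
From x ≡ 45 (mod 1363) write x = 45 + 1363t. Substituting into x ≡ 50 (mod 59) gives 1363t ≡ 5 (mod 59), and since 6⁻¹ ≡ 10 (mod 59), t ≡ 50. Hence x ≡ 45 + 1363·50 = 68195 (mod 80417).
From x ≡ 68195 (mod 80417) write x = 68195 + 80417t. Substituting into x ≡ 42 (mod 49) gives 80417t ≡ 6 (mod 49), and since 8⁻¹ ≡ 43 (mod 49), t ≡ 13. Hence x ≡ 68195 + 80417·13 = 1113616 (mod 3940433).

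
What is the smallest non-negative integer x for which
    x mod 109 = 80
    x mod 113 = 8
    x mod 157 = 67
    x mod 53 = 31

The moduli are pairwise coprime; N = 109·113·157·53 = 102489757.
N/109 = 940273; 940273 ≡ 39 (mod 109); 39·14 ≡ 1, so inverse 14.
N/113 = 906989; 906989 ≡ 51 (mod 113); 51·82 ≡ 1, so inverse 82.
N/157 = 652801; 652801 ≡ 152 (mod 157); 152·94 ≡ 1, so inverse 94.
N/53 = 1933769; 1933769 ≡ 11 (mod 53); 11·29 ≡ 1, so inverse 29.
x ≡ 80·940273·14 + 8·906989·82 + 67·652801·94 + 31·1933769·29 = 7497889573.
7497889573 mod 102489757 = 16137312.

16137312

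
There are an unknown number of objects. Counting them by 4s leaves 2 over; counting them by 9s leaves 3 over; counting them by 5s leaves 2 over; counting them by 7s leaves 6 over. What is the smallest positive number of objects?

From N ≡ 2 (mod 4) write N = 2 + 4t. Substituting into N ≡ 3 (mod 9) gives 4t ≡ 1 (mod 9), and since 4⁻¹ ≡ 7 (mod 9), t ≡ 7. Hence N ≡ 2 + 4·7 = 30 (mod 36).
From N ≡ 30 (mod 36) write N = 30 + 36t. Substituting into N ≡ 2 (mod 5) gives 36t ≡ 2 (mod 5), and since 1⁻¹ ≡ 1 (mod 5), t ≡ 2. Hence N ≡ 30 + 36·2 = 102 (mod 180).
From N ≡ 102 (mod 180) write N = 102 + 180t. Substituting into N ≡ 6 (mod 7) gives 180t ≡ 2 (mod 7), and since 5⁻¹ ≡ 3 (mod 7), t ≡ 6. Hence N ≡ 102 + 180·6 = 1182 (mod 1260).

1182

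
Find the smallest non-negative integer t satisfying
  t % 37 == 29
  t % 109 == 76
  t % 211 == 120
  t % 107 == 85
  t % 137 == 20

3731070076

The moduli are pairwise coprime; N = 37·109·211·107·137 = 12474266617.
N/37 = 337142341; 337142341 ≡ 6 (mod 37); 6·31 ≡ 1, so inverse 31.
N/109 = 114442813; 114442813 ≡ 7 (mod 109); 7·78 ≡ 1, so inverse 78.
N/211 = 59119747; 59119747 ≡ 79 (mod 211); 79·203 ≡ 1, so inverse 203.
N/107 = 116581931; 116581931 ≡ 81 (mod 107); 81·37 ≡ 1, so inverse 37.
N/137 = 91053041; 91053041 ≡ 101 (mod 137); 101·19 ≡ 1, so inverse 19.
t ≡ 29·337142341·31 + 76·114442813·78 + 120·59119747·203 + 85·116581931·37 + 20·91053041·19 = 2822915325518.
2822915325518 mod 12474266617 = 3731070076.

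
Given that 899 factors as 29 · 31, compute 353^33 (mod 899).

Mod 29: 353 ≡ 5; by Fermat, exponent reduces to 33 mod 28 = 5; 5^5 ≡ 22 (mod 29).
Mod 31: 353 ≡ 12; by Fermat, exponent reduces to 33 mod 30 = 3; 12^3 ≡ 23 (mod 31).
Combine by CRT: x ≡ 22 (mod 29), x ≡ 23 (mod 31) ⇒ x ≡ 457 (mod 899).

457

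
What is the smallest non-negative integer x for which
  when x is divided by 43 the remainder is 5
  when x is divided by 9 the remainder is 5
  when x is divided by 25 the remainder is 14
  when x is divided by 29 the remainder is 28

From x ≡ 5 (mod 43) write x = 5 + 43t. Substituting into x ≡ 5 (mod 9) gives 43t ≡ 0 (mod 9), and since 7⁻¹ ≡ 4 (mod 9), t ≡ 0. Hence x ≡ 5 + 43·0 = 5 (mod 387).
From x ≡ 5 (mod 387) write x = 5 + 387t. Substituting into x ≡ 14 (mod 25) gives 387t ≡ 9 (mod 25), and since 12⁻¹ ≡ 23 (mod 25), t ≡ 7. Hence x ≡ 5 + 387·7 = 2714 (mod 9675).
From x ≡ 2714 (mod 9675) write x = 2714 + 9675t. Substituting into x ≡ 28 (mod 29) gives 9675t ≡ 11 (mod 29), and since 18⁻¹ ≡ 21 (mod 29), t ≡ 28. Hence x ≡ 2714 + 9675·28 = 273614 (mod 280575).

273614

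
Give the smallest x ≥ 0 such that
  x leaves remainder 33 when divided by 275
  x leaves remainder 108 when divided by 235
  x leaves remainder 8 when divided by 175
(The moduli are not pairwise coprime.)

gcd(275, 235) = 5 and 5 | (108 − 33), so the pair is consistent; merging gives x ≡ 11858 (mod 12925), where 12925 = lcm(275, 235).
gcd(12925, 175) = 25 and 25 | (8 − 11858), so the pair is consistent; merging gives x ≡ 76483 (mod 90475), where 90475 = lcm(12925, 175).
The solution is unique modulo lcm(275, 235, 175) = 90475.

76483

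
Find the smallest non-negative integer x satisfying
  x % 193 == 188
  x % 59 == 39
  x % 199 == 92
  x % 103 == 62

149406506

From x ≡ 188 (mod 193) write x = 188 + 193t. Substituting into x ≡ 39 (mod 59) gives 193t ≡ 28 (mod 59), and since 16⁻¹ ≡ 48 (mod 59), t ≡ 46. Hence x ≡ 188 + 193·46 = 9066 (mod 11387).
From x ≡ 9066 (mod 11387) write x = 9066 + 11387t. Substituting into x ≡ 92 (mod 199) gives 11387t ≡ 180 (mod 199), and since 44⁻¹ ≡ 95 (mod 199), t ≡ 185. Hence x ≡ 9066 + 11387·185 = 2115661 (mod 2266013).
From x ≡ 2115661 (mod 2266013) write x = 2115661 + 2266013t. Substituting into x ≡ 62 (mod 103) gives 2266013t ≡ 21 (mod 103), and since 13⁻¹ ≡ 8 (mod 103), t ≡ 65. Hence x ≡ 2115661 + 2266013·65 = 149406506 (mod 233399339).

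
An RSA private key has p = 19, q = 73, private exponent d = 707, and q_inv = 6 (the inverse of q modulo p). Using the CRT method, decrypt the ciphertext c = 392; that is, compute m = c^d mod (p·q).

46

d_p = d mod (p−1) = 707 mod 18 = 5; d_q = d mod (q−1) = 59.
m₁ = c^(d_p) mod p: c ≡ 12 (mod 19), and 12^5 mod 19 = 8.
m₂ = c^(d_q) mod q: c ≡ 27 (mod 73), and 27^59 mod 73 = 46.
h = q_inv·(m₁ − m₂) mod p = 6·(8 − 46) mod 19 = 0.
m = m₂ + h·q = 46 + 0·73 = 46.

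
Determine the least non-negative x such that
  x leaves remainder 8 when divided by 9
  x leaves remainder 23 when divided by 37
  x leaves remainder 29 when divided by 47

From x ≡ 8 (mod 9) write x = 8 + 9t. Substituting into x ≡ 23 (mod 37) gives 9t ≡ 15 (mod 37), and since 9⁻¹ ≡ 33 (mod 37), t ≡ 14. Hence x ≡ 8 + 9·14 = 134 (mod 333).
From x ≡ 134 (mod 333) write x = 134 + 333t. Substituting into x ≡ 29 (mod 47) gives 333t ≡ 36 (mod 47), and since 4⁻¹ ≡ 12 (mod 47), t ≡ 9. Hence x ≡ 134 + 333·9 = 3131 (mod 15651).

3131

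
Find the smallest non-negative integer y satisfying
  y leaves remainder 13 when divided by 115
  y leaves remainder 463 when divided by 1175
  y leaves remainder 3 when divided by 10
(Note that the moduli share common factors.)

33363

gcd(115, 1175) = 5 and 5 | (463 − 13), so the pair is consistent; merging gives y ≡ 6338 (mod 27025), where 27025 = lcm(115, 1175).
gcd(27025, 10) = 5 and 5 | (3 − 6338), so the pair is consistent; merging gives y ≡ 33363 (mod 54050), where 54050 = lcm(27025, 10).
The solution is unique modulo lcm(115, 1175, 10) = 54050.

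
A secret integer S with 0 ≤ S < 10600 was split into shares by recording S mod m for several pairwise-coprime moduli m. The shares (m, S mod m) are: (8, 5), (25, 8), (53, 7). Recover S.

7533

Combine the congruences pairwise.
From S ≡ 5 (mod 8) write S = 5 + 8t. Substituting into S ≡ 8 (mod 25) gives 8t ≡ 3 (mod 25), and since 8⁻¹ ≡ 22 (mod 25), t ≡ 16. Hence S ≡ 5 + 8·16 = 133 (mod 200).
From S ≡ 133 (mod 200) write S = 133 + 200t. Substituting into S ≡ 7 (mod 53) gives 200t ≡ 33 (mod 53), and since 41⁻¹ ≡ 22 (mod 53), t ≡ 37. Hence S ≡ 133 + 200·37 = 7533 (mod 10600).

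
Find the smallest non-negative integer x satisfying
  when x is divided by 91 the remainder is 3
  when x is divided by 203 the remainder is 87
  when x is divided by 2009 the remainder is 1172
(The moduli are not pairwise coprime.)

318594

gcd(91, 203) = 7 and 7 | (87 − 3), so the pair is consistent; merging gives x ≡ 1914 (mod 2639), where 2639 = lcm(91, 203).
gcd(2639, 2009) = 7 and 7 | (1172 − 1914), so the pair is consistent; merging gives x ≡ 318594 (mod 757393), where 757393 = lcm(2639, 2009).
The solution is unique modulo lcm(91, 203, 2009) = 757393.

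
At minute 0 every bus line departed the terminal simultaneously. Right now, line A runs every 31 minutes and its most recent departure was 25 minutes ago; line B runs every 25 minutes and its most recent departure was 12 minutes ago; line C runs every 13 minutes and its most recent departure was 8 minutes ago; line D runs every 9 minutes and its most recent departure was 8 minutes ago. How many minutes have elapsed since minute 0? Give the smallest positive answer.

36512

Combine the congruences pairwise.
From t ≡ 25 (mod 31) write t = 25 + 31s. Substituting into t ≡ 12 (mod 25) gives 31s ≡ 12 (mod 25), and since 6⁻¹ ≡ 21 (mod 25), s ≡ 2. Hence t ≡ 25 + 31·2 = 87 (mod 775).
From t ≡ 87 (mod 775) write t = 87 + 775s. Substituting into t ≡ 8 (mod 13) gives 775s ≡ 12 (mod 13), and since 8⁻¹ ≡ 5 (mod 13), s ≡ 8. Hence t ≡ 87 + 775·8 = 6287 (mod 10075).
From t ≡ 6287 (mod 10075) write t = 6287 + 10075s. Substituting into t ≡ 8 (mod 9) gives 10075s ≡ 3 (mod 9), and since 4⁻¹ ≡ 7 (mod 9), s ≡ 3. Hence t ≡ 6287 + 10075·3 = 36512 (mod 90675).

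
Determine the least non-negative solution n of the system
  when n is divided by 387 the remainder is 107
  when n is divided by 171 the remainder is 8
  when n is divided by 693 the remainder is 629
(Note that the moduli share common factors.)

Combine the congruences pairwise.
gcd(387, 171) = 9 and 9 | (8 − 107), so the pair is consistent; merging gives n ≡ 5138 (mod 7353), where 7353 = lcm(387, 171).
gcd(7353, 693) = 9 and 9 | (629 − 5138), so the pair is consistent; merging gives n ≡ 71315 (mod 566181), where 566181 = lcm(7353, 693).
The solution is unique modulo lcm(387, 171, 693) = 566181.

71315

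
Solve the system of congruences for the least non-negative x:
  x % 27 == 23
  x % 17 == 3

Combine the congruences pairwise.
From x ≡ 23 (mod 27) write x = 23 + 27t. Substituting into x ≡ 3 (mod 17) gives 27t ≡ 14 (mod 17), and since 10⁻¹ ≡ 12 (mod 17), t ≡ 15. Hence x ≡ 23 + 27·15 = 428 (mod 459).

428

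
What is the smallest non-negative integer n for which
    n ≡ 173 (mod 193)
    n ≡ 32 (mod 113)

20824

From n ≡ 173 (mod 193) write n = 173 + 193t. Substituting into n ≡ 32 (mod 113) gives 193t ≡ 85 (mod 113), and since 80⁻¹ ≡ 89 (mod 113), t ≡ 107. Hence n ≡ 173 + 193·107 = 20824 (mod 21809).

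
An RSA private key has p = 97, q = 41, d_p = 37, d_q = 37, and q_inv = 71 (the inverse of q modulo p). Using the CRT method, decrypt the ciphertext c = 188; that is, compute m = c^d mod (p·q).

m₁ = c^(d_p) mod p: c ≡ 91 (mod 97), and 91^37 mod 97 = 91.
m₂ = c^(d_q) mod q: c ≡ 24 (mod 41), and 24^37 mod 41 = 6.
h = q_inv·(m₁ − m₂) mod p = 71·(91 − 6) mod 97 = 21.
m = m₂ + h·q = 6 + 21·41 = 867.

867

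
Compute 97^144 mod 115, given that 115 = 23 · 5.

41

Mod 23: 97 ≡ 5; by Fermat, exponent reduces to 144 mod 22 = 12; 5^12 ≡ 18 (mod 23).
Mod 5: 97 ≡ 2; since 4 | 144, by Fermat 2^144 ≡ 1 (mod 5).
Combine by CRT: x ≡ 18 (mod 23), x ≡ 1 (mod 5) ⇒ x ≡ 41 (mod 115).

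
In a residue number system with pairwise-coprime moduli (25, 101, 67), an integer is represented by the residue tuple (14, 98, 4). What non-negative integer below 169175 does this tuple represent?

62314

The moduli are pairwise coprime; N = 25·101·67 = 169175.
N/25 = 6767; 6767 ≡ 17 (mod 25); 17·3 ≡ 1, so inverse 3.
N/101 = 1675; 1675 ≡ 59 (mod 101); 59·12 ≡ 1, so inverse 12.
N/67 = 2525; 2525 ≡ 46 (mod 67); 46·51 ≡ 1, so inverse 51.
x ≡ 14·6767·3 + 98·1675·12 + 4·2525·51 = 2769114.
2769114 mod 169175 = 62314.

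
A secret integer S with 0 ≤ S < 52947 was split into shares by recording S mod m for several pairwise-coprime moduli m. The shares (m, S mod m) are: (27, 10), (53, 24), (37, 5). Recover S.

16507

Combine the congruences pairwise.
From S ≡ 10 (mod 27) write S = 10 + 27t. Substituting into S ≡ 24 (mod 53) gives 27t ≡ 14 (mod 53), and since 27⁻¹ ≡ 2 (mod 53), t ≡ 28. Hence S ≡ 10 + 27·28 = 766 (mod 1431).
From S ≡ 766 (mod 1431) write S = 766 + 1431t. Substituting into S ≡ 5 (mod 37) gives 1431t ≡ 16 (mod 37), and since 25⁻¹ ≡ 3 (mod 37), t ≡ 11. Hence S ≡ 766 + 1431·11 = 16507 (mod 52947).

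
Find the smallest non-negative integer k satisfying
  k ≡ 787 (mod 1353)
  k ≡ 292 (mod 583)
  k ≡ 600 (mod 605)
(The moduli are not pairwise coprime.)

56260

gcd(1353, 583) = 11 and 11 | (292 − 787), so the pair is consistent; merging gives k ≡ 56260 (mod 71709), where 71709 = lcm(1353, 583).
gcd(71709, 605) = 11 and 11 | (600 − 56260), so the pair is consistent; merging gives k ≡ 56260 (mod 3943995), where 3943995 = lcm(71709, 605).
The solution is unique modulo lcm(1353, 583, 605) = 3943995.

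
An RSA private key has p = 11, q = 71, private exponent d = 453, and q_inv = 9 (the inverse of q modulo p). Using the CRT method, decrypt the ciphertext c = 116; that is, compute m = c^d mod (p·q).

403

d_p = d mod (p−1) = 453 mod 10 = 3; d_q = d mod (q−1) = 33.
m₁ = c^(d_p) mod p: c ≡ 6 (mod 11), and 6^3 mod 11 = 7.
m₂ = c^(d_q) mod q: c ≡ 45 (mod 71), and 45^33 mod 71 = 48.
h = q_inv·(m₁ − m₂) mod p = 9·(7 − 48) mod 11 = 5.
m = m₂ + h·q = 48 + 5·71 = 403.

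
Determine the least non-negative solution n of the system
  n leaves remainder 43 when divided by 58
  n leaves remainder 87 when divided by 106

1783

gcd(58, 106) = 2 and 2 | (87 − 43), so the pair is consistent; merging gives n ≡ 1783 (mod 3074), where 3074 = lcm(58, 106).
The solution is unique modulo lcm(58, 106) = 3074.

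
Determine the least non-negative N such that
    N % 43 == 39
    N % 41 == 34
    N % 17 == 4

4339

Combine the congruences pairwise.
From N ≡ 39 (mod 43) write N = 39 + 43t. Substituting into N ≡ 34 (mod 41) gives 43t ≡ 36 (mod 41), and since 2⁻¹ ≡ 21 (mod 41), t ≡ 18. Hence N ≡ 39 + 43·18 = 813 (mod 1763).
From N ≡ 813 (mod 1763) write N = 813 + 1763t. Substituting into N ≡ 4 (mod 17) gives 1763t ≡ 7 (mod 17), and since 12⁻¹ ≡ 10 (mod 17), t ≡ 2. Hence N ≡ 813 + 1763·2 = 4339 (mod 29971).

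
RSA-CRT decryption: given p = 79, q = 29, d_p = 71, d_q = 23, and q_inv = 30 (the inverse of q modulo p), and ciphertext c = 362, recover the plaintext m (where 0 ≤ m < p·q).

m₁ = c^(d_p) mod p: c ≡ 46 (mod 79), and 46^71 mod 79 = 64.
m₂ = c^(d_q) mod q: c ≡ 14 (mod 29), and 14^23 mod 29 = 26.
h = q_inv·(m₁ − m₂) mod p = 30·(64 − 26) mod 79 = 34.
m = m₂ + h·q = 26 + 34·29 = 1012.

1012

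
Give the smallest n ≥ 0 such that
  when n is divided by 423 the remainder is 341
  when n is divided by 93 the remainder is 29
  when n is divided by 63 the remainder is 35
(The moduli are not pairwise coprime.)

1610

Combine the congruences pairwise.
gcd(423, 93) = 3 and 3 | (29 − 341), so the pair is consistent; merging gives n ≡ 1610 (mod 13113), where 13113 = lcm(423, 93).
gcd(13113, 63) = 9 and 9 | (35 − 1610), so the pair is consistent; merging gives n ≡ 1610 (mod 91791), where 91791 = lcm(13113, 63).
The solution is unique modulo lcm(423, 93, 63) = 91791.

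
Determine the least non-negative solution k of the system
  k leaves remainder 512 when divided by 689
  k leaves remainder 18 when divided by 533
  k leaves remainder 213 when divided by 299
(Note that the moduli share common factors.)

gcd(689, 533) = 13 and 13 | (18 − 512), so the pair is consistent; merging gives k ≡ 21871 (mod 28249), where 28249 = lcm(689, 533).
gcd(28249, 299) = 13 and 13 | (213 − 21871), so the pair is consistent; merging gives k ≡ 586851 (mod 649727), where 649727 = lcm(28249, 299).
The solution is unique modulo lcm(689, 533, 299) = 649727.

586851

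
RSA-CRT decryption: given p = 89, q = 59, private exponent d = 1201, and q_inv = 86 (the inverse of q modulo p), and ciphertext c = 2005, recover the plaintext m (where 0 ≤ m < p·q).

3303

d_p = d mod (p−1) = 1201 mod 88 = 57; d_q = d mod (q−1) = 41.
m₁ = c^(d_p) mod p: c ≡ 47 (mod 89), and 47^57 mod 89 = 10.
m₂ = c^(d_q) mod q: c ≡ 58 (mod 59), and 58^41 mod 59 = 58.
h = q_inv·(m₁ − m₂) mod p = 86·(10 − 58) mod 89 = 55.
m = m₂ + h·q = 58 + 55·59 = 3303.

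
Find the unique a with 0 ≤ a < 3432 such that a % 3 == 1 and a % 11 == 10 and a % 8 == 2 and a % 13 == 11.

2650

The moduli are pairwise coprime; N = 3·11·8·13 = 3432.
N/3 = 1144; 1144 ≡ 1 (mod 3), inverse 1.
N/11 = 312; 312 ≡ 4 (mod 11); 4·3 ≡ 1, so inverse 3.
N/8 = 429; 429 ≡ 5 (mod 8); 5·5 ≡ 1, so inverse 5.
N/13 = 264; 264 ≡ 4 (mod 13); 4·10 ≡ 1, so inverse 10.
a ≡ 1·1144·1 + 10·312·3 + 2·429·5 + 11·264·10 = 43834.
43834 mod 3432 = 2650.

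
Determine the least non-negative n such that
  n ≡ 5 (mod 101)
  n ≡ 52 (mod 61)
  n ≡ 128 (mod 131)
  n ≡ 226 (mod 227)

Combine the congruences pairwise.
From n ≡ 5 (mod 101) write n = 5 + 101t. Substituting into n ≡ 52 (mod 61) gives 101t ≡ 47 (mod 61), and since 40⁻¹ ≡ 29 (mod 61), t ≡ 21. Hence n ≡ 5 + 101·21 = 2126 (mod 6161).
From n ≡ 2126 (mod 6161) write n = 2126 + 6161t. Substituting into n ≡ 128 (mod 131) gives 6161t ≡ 98 (mod 131), and since 4⁻¹ ≡ 33 (mod 131), t ≡ 90. Hence n ≡ 2126 + 6161·90 = 556616 (mod 807091).
From n ≡ 556616 (mod 807091) write n = 556616 + 807091t. Substituting into n ≡ 226 (mod 227) gives 807091t ≡ 214 (mod 227), and since 106⁻¹ ≡ 15 (mod 227), t ≡ 32. Hence n ≡ 556616 + 807091·32 = 26383528 (mod 183209657).

26383528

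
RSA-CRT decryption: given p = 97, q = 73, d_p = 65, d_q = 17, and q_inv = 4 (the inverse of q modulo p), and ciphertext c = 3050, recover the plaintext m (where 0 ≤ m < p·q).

m₁ = c^(d_p) mod p: c ≡ 43 (mod 97), and 43^65 mod 97 = 4.
m₂ = c^(d_q) mod q: c ≡ 57 (mod 73), and 57^17 mod 73 = 41.
h = q_inv·(m₁ − m₂) mod p = 4·(4 − 41) mod 97 = 46.
m = m₂ + h·q = 41 + 46·73 = 3399.

3399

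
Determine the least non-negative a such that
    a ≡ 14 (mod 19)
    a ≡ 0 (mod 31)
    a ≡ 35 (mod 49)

From a ≡ 14 (mod 19) write a = 14 + 19t. Substituting into a ≡ 0 (mod 31) gives 19t ≡ 17 (mod 31), and since 19⁻¹ ≡ 18 (mod 31), t ≡ 27. Hence a ≡ 14 + 19·27 = 527 (mod 589).
From a ≡ 527 (mod 589) write a = 527 + 589t. Substituting into a ≡ 35 (mod 49) gives 589t ≡ 47 (mod 49), and since 1⁻¹ ≡ 1 (mod 49), t ≡ 47. Hence a ≡ 527 + 589·47 = 28210 (mod 28861).

28210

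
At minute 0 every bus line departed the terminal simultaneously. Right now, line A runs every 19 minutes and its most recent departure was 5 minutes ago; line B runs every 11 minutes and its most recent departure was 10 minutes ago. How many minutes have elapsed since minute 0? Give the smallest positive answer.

Combine the congruences pairwise.
From t ≡ 5 (mod 19) write t = 5 + 19s. Substituting into t ≡ 10 (mod 11) gives 19s ≡ 5 (mod 11), and since 8⁻¹ ≡ 7 (mod 11), s ≡ 2. Hence t ≡ 5 + 19·2 = 43 (mod 209).

43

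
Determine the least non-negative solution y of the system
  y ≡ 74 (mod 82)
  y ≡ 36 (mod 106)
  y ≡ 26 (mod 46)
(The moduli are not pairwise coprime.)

48372

Combine the congruences pairwise.
gcd(82, 106) = 2 and 2 | (36 − 74), so the pair is consistent; merging gives y ≡ 566 (mod 4346), where 4346 = lcm(82, 106).
gcd(4346, 46) = 2 and 2 | (26 − 566), so the pair is consistent; merging gives y ≡ 48372 (mod 99958), where 99958 = lcm(4346, 46).
The solution is unique modulo lcm(82, 106, 46) = 99958.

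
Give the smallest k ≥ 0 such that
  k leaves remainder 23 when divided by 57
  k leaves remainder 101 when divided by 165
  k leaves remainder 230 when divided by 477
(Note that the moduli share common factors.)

gcd(57, 165) = 3 and 3 | (101 − 23), so the pair is consistent; merging gives k ≡ 2246 (mod 3135), where 3135 = lcm(57, 165).
gcd(3135, 477) = 3 and 3 | (230 − 2246), so the pair is consistent; merging gives k ≡ 209156 (mod 498465), where 498465 = lcm(3135, 477).
The solution is unique modulo lcm(57, 165, 477) = 498465.

209156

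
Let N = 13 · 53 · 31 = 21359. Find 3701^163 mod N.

Mod 13: 3701 ≡ 9; by Fermat, exponent reduces to 163 mod 12 = 7; 9^7 ≡ 9 (mod 13).
Mod 53: 3701 ≡ 44; by Fermat, exponent reduces to 163 mod 52 = 7; 44^7 ≡ 16 (mod 53).
Mod 31: 3701 ≡ 12; by Fermat, exponent reduces to 163 mod 30 = 13; 12^13 ≡ 17 (mod 31).
Combine by CRT: x ≡ 9 (mod 13), x ≡ 16 (mod 53), x ≡ 17 (mod 31) ⇒ x ≡ 21004 (mod 21359).

21004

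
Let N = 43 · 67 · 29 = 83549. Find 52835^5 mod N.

Mod 43: 52835 ≡ 31; 31^5 ≡ 9 (mod 43).
Mod 67: 52835 ≡ 39; 39^5 ≡ 56 (mod 67).
Mod 29: 52835 ≡ 26; 26^5 ≡ 18 (mod 29).
Combine by CRT: x ≡ 9 (mod 43), x ≡ 56 (mod 67), x ≡ 18 (mod 29) ⇒ x ≡ 46621 (mod 83549).

46621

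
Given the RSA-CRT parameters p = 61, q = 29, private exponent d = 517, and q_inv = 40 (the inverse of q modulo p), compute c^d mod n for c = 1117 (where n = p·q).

d_p = d mod (p−1) = 517 mod 60 = 37; d_q = d mod (q−1) = 13.
m₁ = c^(d_p) mod p: c ≡ 19 (mod 61), and 19^37 mod 61 = 4.
m₂ = c^(d_q) mod q: c ≡ 15 (mod 29), and 15^13 mod 29 = 27.
h = q_inv·(m₁ − m₂) mod p = 40·(4 − 27) mod 61 = 56.
m = m₂ + h·q = 27 + 56·29 = 1651.

1651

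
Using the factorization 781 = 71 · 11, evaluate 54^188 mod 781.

Mod 71: 54 ≡ 54; by Fermat, exponent reduces to 188 mod 70 = 48; 54^48 ≡ 57 (mod 71).
Mod 11: 54 ≡ 10; by Fermat, exponent reduces to 188 mod 10 = 8; 10^8 ≡ 1 (mod 11).
Combine by CRT: x ≡ 57 (mod 71), x ≡ 1 (mod 11) ⇒ x ≡ 199 (mod 781).

199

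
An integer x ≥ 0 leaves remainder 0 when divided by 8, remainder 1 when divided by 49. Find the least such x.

344

Combine the congruences pairwise.
From x ≡ 0 (mod 8) write x = 0 + 8t. Substituting into x ≡ 1 (mod 49) gives 8t ≡ 1 (mod 49), and since 8⁻¹ ≡ 43 (mod 49), t ≡ 43. Hence x ≡ 0 + 8·43 = 344 (mod 392).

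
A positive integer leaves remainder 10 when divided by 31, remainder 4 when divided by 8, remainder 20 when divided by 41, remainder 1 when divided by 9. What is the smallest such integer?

59716

Combine the congruences pairwise.
From t ≡ 10 (mod 31) write t = 10 + 31s. Substituting into t ≡ 4 (mod 8) gives 31s ≡ 2 (mod 8), and since 7⁻¹ ≡ 7 (mod 8), s ≡ 6. Hence t ≡ 10 + 31·6 = 196 (mod 248).
From t ≡ 196 (mod 248) write t = 196 + 248s. Substituting into t ≡ 20 (mod 41) gives 248s ≡ 29 (mod 41), and since 2⁻¹ ≡ 21 (mod 41), s ≡ 35. Hence t ≡ 196 + 248·35 = 8876 (mod 10168).
From t ≡ 8876 (mod 10168) write t = 8876 + 10168s. Substituting into t ≡ 1 (mod 9) gives 10168s ≡ 8 (mod 9), and since 7⁻¹ ≡ 4 (mod 9), s ≡ 5. Hence t ≡ 8876 + 10168·5 = 59716 (mod 91512).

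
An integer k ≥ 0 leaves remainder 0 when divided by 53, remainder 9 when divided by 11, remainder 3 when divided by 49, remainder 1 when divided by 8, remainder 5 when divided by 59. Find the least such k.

63017

The moduli are pairwise coprime; N = 53·11·49·8·59 = 13483624.
N/53 = 254408; 254408 ≡ 8 (mod 53); 8·20 ≡ 1, so inverse 20.
N/11 = 1225784; 1225784 ≡ 10 (mod 11); 10·10 ≡ 1, so inverse 10.
N/49 = 275176; 275176 ≡ 41 (mod 49); 41·6 ≡ 1, so inverse 6.
N/8 = 1685453; 1685453 ≡ 5 (mod 8); 5·5 ≡ 1, so inverse 5.
N/59 = 228536; 228536 ≡ 29 (mod 59); 29·57 ≡ 1, so inverse 57.
k ≡ 0·254408·20 + 9·1225784·10 + 3·275176·6 + 1·1685453·5 + 5·228536·57 = 188833753.
188833753 mod 13483624 = 63017.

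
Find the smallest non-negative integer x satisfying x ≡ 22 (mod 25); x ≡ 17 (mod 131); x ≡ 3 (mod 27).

69447

From x ≡ 22 (mod 25) write x = 22 + 25t. Substituting into x ≡ 17 (mod 131) gives 25t ≡ 126 (mod 131), and since 25⁻¹ ≡ 21 (mod 131), t ≡ 26. Hence x ≡ 22 + 25·26 = 672 (mod 3275).
From x ≡ 672 (mod 3275) write x = 672 + 3275t. Substituting into x ≡ 3 (mod 27) gives 3275t ≡ 6 (mod 27), and since 8⁻¹ ≡ 17 (mod 27), t ≡ 21. Hence x ≡ 672 + 3275·21 = 69447 (mod 88425).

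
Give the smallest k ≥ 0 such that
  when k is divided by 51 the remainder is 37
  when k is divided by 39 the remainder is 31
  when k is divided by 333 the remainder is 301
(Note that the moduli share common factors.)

9625

Combine the congruences pairwise.
gcd(51, 39) = 3 and 3 | (31 − 37), so the pair is consistent; merging gives k ≡ 343 (mod 663), where 663 = lcm(51, 39).
gcd(663, 333) = 3 and 3 | (301 − 343), so the pair is consistent; merging gives k ≡ 9625 (mod 73593), where 73593 = lcm(663, 333).
The solution is unique modulo lcm(51, 39, 333) = 73593.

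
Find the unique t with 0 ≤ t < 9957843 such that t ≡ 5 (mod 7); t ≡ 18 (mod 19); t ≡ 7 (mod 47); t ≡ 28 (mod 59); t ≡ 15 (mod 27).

Combine the congruences pairwise.
From t ≡ 5 (mod 7) write t = 5 + 7s. Substituting into t ≡ 18 (mod 19) gives 7s ≡ 13 (mod 19), and since 7⁻¹ ≡ 11 (mod 19), s ≡ 10. Hence t ≡ 5 + 7·10 = 75 (mod 133).
From t ≡ 75 (mod 133) write t = 75 + 133s. Substituting into t ≡ 7 (mod 47) gives 133s ≡ 26 (mod 47), and since 39⁻¹ ≡ 41 (mod 47), s ≡ 32. Hence t ≡ 75 + 133·32 = 4331 (mod 6251).
From t ≡ 4331 (mod 6251) write t = 4331 + 6251s. Substituting into t ≡ 28 (mod 59) gives 6251s ≡ 4 (mod 59), and since 56⁻¹ ≡ 39 (mod 59), s ≡ 38. Hence t ≡ 4331 + 6251·38 = 241869 (mod 368809).
From t ≡ 241869 (mod 368809) write t = 241869 + 368809s. Substituting into t ≡ 15 (mod 27) gives 368809s ≡ 12 (mod 27), and since 16⁻¹ ≡ 22 (mod 27), s ≡ 21. Hence t ≡ 241869 + 368809·21 = 7986858 (mod 9957843).

7986858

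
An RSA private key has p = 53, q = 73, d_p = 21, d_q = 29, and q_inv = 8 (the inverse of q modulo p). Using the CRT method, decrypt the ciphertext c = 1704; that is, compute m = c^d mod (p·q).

3638

m₁ = c^(d_p) mod p: c ≡ 8 (mod 53), and 8^21 mod 53 = 34.
m₂ = c^(d_q) mod q: c ≡ 25 (mod 73), and 25^29 mod 73 = 61.
h = q_inv·(m₁ − m₂) mod p = 8·(34 − 61) mod 53 = 49.
m = m₂ + h·q = 61 + 49·73 = 3638.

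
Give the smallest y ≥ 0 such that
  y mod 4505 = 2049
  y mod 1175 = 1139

gcd(4505, 1175) = 5 and 5 | (1139 − 2049), so the pair is consistent; merging gives y ≡ 375964 (mod 1058675), where 1058675 = lcm(4505, 1175).
The solution is unique modulo lcm(4505, 1175) = 1058675.

375964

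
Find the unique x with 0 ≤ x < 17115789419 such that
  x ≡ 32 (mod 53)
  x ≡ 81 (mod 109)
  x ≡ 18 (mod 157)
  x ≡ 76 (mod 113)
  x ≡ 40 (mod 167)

From x ≡ 32 (mod 53) write x = 32 + 53t. Substituting into x ≡ 81 (mod 109) gives 53t ≡ 49 (mod 109), and since 53⁻¹ ≡ 72 (mod 109), t ≡ 40. Hence x ≡ 32 + 53·40 = 2152 (mod 5777).
From x ≡ 2152 (mod 5777) write x = 2152 + 5777t. Substituting into x ≡ 18 (mod 157) gives 5777t ≡ 64 (mod 157), and since 125⁻¹ ≡ 103 (mod 157), t ≡ 155. Hence x ≡ 2152 + 5777·155 = 897587 (mod 906989).
From x ≡ 897587 (mod 906989) write x = 897587 + 906989t. Substituting into x ≡ 76 (mod 113) gives 906989t ≡ 48 (mod 113), and since 51⁻¹ ≡ 82 (mod 113), t ≡ 94. Hence x ≡ 897587 + 906989·94 = 86154553 (mod 102489757).
From x ≡ 86154553 (mod 102489757) write x = 86154553 + 102489757t. Substituting into x ≡ 40 (mod 167) gives 102489757t ≡ 119 (mod 167), and since 20⁻¹ ≡ 142 (mod 167), t ≡ 31. Hence x ≡ 86154553 + 102489757·31 = 3263337020 (mod 17115789419).

3263337020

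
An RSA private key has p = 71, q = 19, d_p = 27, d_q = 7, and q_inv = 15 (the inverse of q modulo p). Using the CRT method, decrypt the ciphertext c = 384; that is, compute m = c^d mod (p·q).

1013

m₁ = c^(d_p) mod p: c ≡ 29 (mod 71), and 29^27 mod 71 = 19.
m₂ = c^(d_q) mod q: c ≡ 4 (mod 19), and 4^7 mod 19 = 6.
h = q_inv·(m₁ − m₂) mod p = 15·(19 − 6) mod 71 = 53.
m = m₂ + h·q = 6 + 53·19 = 1013.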